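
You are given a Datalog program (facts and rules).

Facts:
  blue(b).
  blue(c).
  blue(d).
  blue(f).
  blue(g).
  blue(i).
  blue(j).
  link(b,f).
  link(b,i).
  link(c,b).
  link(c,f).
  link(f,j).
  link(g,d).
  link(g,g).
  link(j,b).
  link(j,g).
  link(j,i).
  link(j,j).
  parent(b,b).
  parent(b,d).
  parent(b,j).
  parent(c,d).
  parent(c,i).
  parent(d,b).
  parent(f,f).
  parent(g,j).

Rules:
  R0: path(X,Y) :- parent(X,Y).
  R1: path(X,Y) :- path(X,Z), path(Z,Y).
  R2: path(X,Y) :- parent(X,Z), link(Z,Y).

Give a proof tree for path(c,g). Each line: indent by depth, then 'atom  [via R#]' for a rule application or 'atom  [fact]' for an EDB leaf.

path(c,g)  [via R1]
  path(c,b)  [via R1]
    path(c,d)  [via R0]
      parent(c,d)  [fact]
    path(d,b)  [via R0]
      parent(d,b)  [fact]
  path(b,g)  [via R2]
    parent(b,j)  [fact]
    link(j,g)  [fact]

round 1: derive path(b,b) via R0 from parent(b,b)
round 1: derive path(b,d) via R0 from parent(b,d)
round 1: derive path(b,j) via R0 from parent(b,j)
round 1: derive path(c,d) via R0 from parent(c,d)
round 1: derive path(c,i) via R0 from parent(c,i)
round 1: derive path(d,b) via R0 from parent(d,b)
round 1: derive path(f,f) via R0 from parent(f,f)
round 1: derive path(g,j) via R0 from parent(g,j)
round 1: derive path(b,f) via R2 from parent(b,b), link(b,f)
round 1: derive path(b,g) via R2 from parent(b,j), link(j,g)
round 1: derive path(b,i) via R2 from parent(b,b), link(b,i)
round 1: derive path(d,f) via R2 from parent(d,b), link(b,f)
round 1: derive path(d,i) via R2 from parent(d,b), link(b,i)
round 1: derive path(f,j) via R2 from parent(f,f), link(f,j)
round 1: derive path(g,b) via R2 from parent(g,j), link(j,b)
round 1: derive path(g,g) via R2 from parent(g,j), link(j,g)
round 1: derive path(g,i) via R2 from parent(g,j), link(j,i)
round 2: derive path(c,b) via R1 from path(c,d), path(d,b)
round 2: derive path(c,f) via R1 from path(c,d), path(d,f)
round 2: derive path(d,d) via R1 from path(d,b), path(b,d)
round 2: derive path(d,g) via R1 from path(d,b), path(b,g)
round 2: derive path(d,j) via R1 from path(d,b), path(b,j)
round 2: derive path(g,d) via R1 from path(g,b), path(b,d)
round 2: derive path(g,f) via R1 from path(g,b), path(b,f)
round 3: derive path(c,g) via R1 from path(c,b), path(b,g)
round 3: derive path(c,j) via R1 from path(c,b), path(b,j)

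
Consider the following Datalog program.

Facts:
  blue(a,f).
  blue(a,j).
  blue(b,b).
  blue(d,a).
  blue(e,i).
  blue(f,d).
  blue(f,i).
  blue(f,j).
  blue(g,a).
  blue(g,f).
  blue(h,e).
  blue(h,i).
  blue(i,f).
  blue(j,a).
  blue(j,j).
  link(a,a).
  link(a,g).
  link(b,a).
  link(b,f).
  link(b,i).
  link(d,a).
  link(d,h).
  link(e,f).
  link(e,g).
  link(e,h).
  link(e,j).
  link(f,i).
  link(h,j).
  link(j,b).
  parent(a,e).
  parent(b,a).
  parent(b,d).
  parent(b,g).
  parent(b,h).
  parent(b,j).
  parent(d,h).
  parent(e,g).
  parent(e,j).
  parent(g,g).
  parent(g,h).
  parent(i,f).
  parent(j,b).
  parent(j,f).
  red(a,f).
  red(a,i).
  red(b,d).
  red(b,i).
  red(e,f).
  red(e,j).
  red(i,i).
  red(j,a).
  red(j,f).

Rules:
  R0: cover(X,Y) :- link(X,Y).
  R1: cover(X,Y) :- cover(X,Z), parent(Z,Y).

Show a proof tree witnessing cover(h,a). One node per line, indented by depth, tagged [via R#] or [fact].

round 1: derive cover(a,a) via R0 from link(a,a)
round 1: derive cover(a,g) via R0 from link(a,g)
round 1: derive cover(b,a) via R0 from link(b,a)
round 1: derive cover(b,f) via R0 from link(b,f)
round 1: derive cover(b,i) via R0 from link(b,i)
round 1: derive cover(d,a) via R0 from link(d,a)
round 1: derive cover(d,h) via R0 from link(d,h)
round 1: derive cover(e,f) via R0 from link(e,f)
round 1: derive cover(e,g) via R0 from link(e,g)
round 1: derive cover(e,h) via R0 from link(e,h)
round 1: derive cover(e,j) via R0 from link(e,j)
round 1: derive cover(f,i) via R0 from link(f,i)
round 1: derive cover(h,j) via R0 from link(h,j)
round 1: derive cover(j,b) via R0 from link(j,b)
round 2: derive cover(a,e) via R1 from cover(a,a), parent(a,e)
round 2: derive cover(a,h) via R1 from cover(a,g), parent(g,h)
round 2: derive cover(b,e) via R1 from cover(b,a), parent(a,e)
round 2: derive cover(d,e) via R1 from cover(d,a), parent(a,e)
round 2: derive cover(e,b) via R1 from cover(e,j), parent(j,b)
round 2: derive cover(f,f) via R1 from cover(f,i), parent(i,f)
round 2: derive cover(h,b) via R1 from cover(h,j), parent(j,b)
round 2: derive cover(h,f) via R1 from cover(h,j), parent(j,f)
round 2: derive cover(j,a) via R1 from cover(j,b), parent(b,a)
round 2: derive cover(j,d) via R1 from cover(j,b), parent(b,d)
round 2: derive cover(j,g) via R1 from cover(j,b), parent(b,g)
round 2: derive cover(j,h) via R1 from cover(j,b), parent(b,h)
round 2: derive cover(j,j) via R1 from cover(j,b), parent(b,j)
round 3: derive cover(a,j) via R1 from cover(a,e), parent(e,j)
round 3: derive cover(b,g) via R1 from cover(b,e), parent(e,g)
round 3: derive cover(b,j) via R1 from cover(b,e), parent(e,j)
round 3: derive cover(d,g) via R1 from cover(d,e), parent(e,g)
round 3: derive cover(d,j) via R1 from cover(d,e), parent(e,j)
round 3: derive cover(e,a) via R1 from cover(e,b), parent(b,a)
round 3: derive cover(e,d) via R1 from cover(e,b), parent(b,d)
round 3: derive cover(h,a) via R1 from cover(h,b), parent(b,a)
round 3: derive cover(h,d) via R1 from cover(h,b), parent(b,d)
round 3: derive cover(h,g) via R1 from cover(h,b), parent(b,g)
round 3: derive cover(h,h) via R1 from cover(h,b), parent(b,h)
round 3: derive cover(j,e) via R1 from cover(j,a), parent(a,e)
round 3: derive cover(j,f) via R1 from cover(j,j), parent(j,f)
round 4: derive cover(a,b) via R1 from cover(a,j), parent(j,b)
round 4: derive cover(a,f) via R1 from cover(a,j), parent(j,f)
round 4: derive cover(b,b) via R1 from cover(b,j), parent(j,b)
round 4: derive cover(b,h) via R1 from cover(b,g), parent(g,h)
round 4: derive cover(d,b) via R1 from cover(d,j), parent(j,b)
round 4: derive cover(d,f) via R1 from cover(d,j), parent(j,f)
round 4: derive cover(e,e) via R1 from cover(e,a), parent(a,e)
round 4: derive cover(h,e) via R1 from cover(h,a), parent(a,e)
round 5: derive cover(a,d) via R1 from cover(a,b), parent(b,d)
round 5: derive cover(b,d) via R1 from cover(b,b), parent(b,d)
round 5: derive cover(d,d) via R1 from cover(d,b), parent(b,d)

cover(h,a)  [via R1]
  cover(h,b)  [via R1]
    cover(h,j)  [via R0]
      link(h,j)  [fact]
    parent(j,b)  [fact]
  parent(b,a)  [fact]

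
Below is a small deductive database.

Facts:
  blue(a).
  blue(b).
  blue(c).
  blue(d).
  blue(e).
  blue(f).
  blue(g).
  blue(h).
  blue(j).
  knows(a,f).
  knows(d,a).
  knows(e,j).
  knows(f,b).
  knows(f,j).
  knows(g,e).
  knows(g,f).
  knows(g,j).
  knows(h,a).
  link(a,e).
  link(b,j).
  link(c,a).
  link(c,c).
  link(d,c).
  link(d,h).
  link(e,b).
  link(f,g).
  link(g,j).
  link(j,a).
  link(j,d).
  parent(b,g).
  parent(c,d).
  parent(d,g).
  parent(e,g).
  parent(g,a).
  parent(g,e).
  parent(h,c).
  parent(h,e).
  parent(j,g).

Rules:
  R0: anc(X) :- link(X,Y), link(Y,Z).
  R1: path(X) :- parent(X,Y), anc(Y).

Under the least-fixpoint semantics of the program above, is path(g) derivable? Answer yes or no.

round 1: derive anc(a) via R0 from link(a,e), link(e,b)
round 1: derive anc(b) via R0 from link(b,j), link(j,a)
round 1: derive anc(c) via R0 from link(c,a), link(a,e)
round 1: derive anc(d) via R0 from link(d,c), link(c,a)
round 1: derive anc(e) via R0 from link(e,b), link(b,j)
round 1: derive anc(f) via R0 from link(f,g), link(g,j)
round 1: derive anc(g) via R0 from link(g,j), link(j,a)
round 1: derive anc(j) via R0 from link(j,a), link(a,e)
round 2: derive path(b) via R1 from parent(b,g), anc(g)
round 2: derive path(c) via R1 from parent(c,d), anc(d)
round 2: derive path(d) via R1 from parent(d,g), anc(g)
round 2: derive path(e) via R1 from parent(e,g), anc(g)
round 2: derive path(g) via R1 from parent(g,a), anc(a)
round 2: derive path(h) via R1 from parent(h,c), anc(c)
round 2: derive path(j) via R1 from parent(j,g), anc(g)

yes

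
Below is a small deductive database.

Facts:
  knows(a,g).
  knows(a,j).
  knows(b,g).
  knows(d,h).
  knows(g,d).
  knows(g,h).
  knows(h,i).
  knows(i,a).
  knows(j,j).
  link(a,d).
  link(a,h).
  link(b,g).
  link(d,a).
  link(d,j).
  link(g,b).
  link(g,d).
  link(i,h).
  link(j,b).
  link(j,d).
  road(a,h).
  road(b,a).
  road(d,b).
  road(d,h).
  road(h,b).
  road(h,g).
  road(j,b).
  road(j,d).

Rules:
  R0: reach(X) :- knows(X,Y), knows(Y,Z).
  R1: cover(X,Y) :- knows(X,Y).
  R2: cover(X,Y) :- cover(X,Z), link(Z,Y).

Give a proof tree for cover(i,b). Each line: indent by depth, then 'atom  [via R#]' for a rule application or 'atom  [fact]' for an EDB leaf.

cover(i,b)  [via R2]
  cover(i,j)  [via R2]
    cover(i,d)  [via R2]
      cover(i,a)  [via R1]
        knows(i,a)  [fact]
      link(a,d)  [fact]
    link(d,j)  [fact]
  link(j,b)  [fact]

round 1: derive cover(a,g) via R1 from knows(a,g)
round 1: derive cover(a,j) via R1 from knows(a,j)
round 1: derive cover(b,g) via R1 from knows(b,g)
round 1: derive cover(d,h) via R1 from knows(d,h)
round 1: derive cover(g,d) via R1 from knows(g,d)
round 1: derive cover(g,h) via R1 from knows(g,h)
round 1: derive cover(h,i) via R1 from knows(h,i)
round 1: derive cover(i,a) via R1 from knows(i,a)
round 1: derive cover(j,j) via R1 from knows(j,j)
round 2: derive cover(a,b) via R2 from cover(a,g), link(g,b)
round 2: derive cover(a,d) via R2 from cover(a,g), link(g,d)
round 2: derive cover(b,b) via R2 from cover(b,g), link(g,b)
round 2: derive cover(b,d) via R2 from cover(b,g), link(g,d)
round 2: derive cover(g,a) via R2 from cover(g,d), link(d,a)
round 2: derive cover(g,j) via R2 from cover(g,d), link(d,j)
round 2: derive cover(h,h) via R2 from cover(h,i), link(i,h)
round 2: derive cover(i,d) via R2 from cover(i,a), link(a,d)
round 2: derive cover(i,h) via R2 from cover(i,a), link(a,h)
round 2: derive cover(j,b) via R2 from cover(j,j), link(j,b)
round 2: derive cover(j,d) via R2 from cover(j,j), link(j,d)
round 3: derive cover(a,a) via R2 from cover(a,d), link(d,a)
round 3: derive cover(b,a) via R2 from cover(b,d), link(d,a)
round 3: derive cover(b,j) via R2 from cover(b,d), link(d,j)
round 3: derive cover(g,b) via R2 from cover(g,j), link(j,b)
round 3: derive cover(i,j) via R2 from cover(i,d), link(d,j)
round 3: derive cover(j,a) via R2 from cover(j,d), link(d,a)
round 3: derive cover(j,g) via R2 from cover(j,b), link(b,g)
round 4: derive cover(a,h) via R2 from cover(a,a), link(a,h)
round 4: derive cover(b,h) via R2 from cover(b,a), link(a,h)
round 4: derive cover(g,g) via R2 from cover(g,b), link(b,g)
round 4: derive cover(i,b) via R2 from cover(i,j), link(j,b)
round 4: derive cover(j,h) via R2 from cover(j,a), link(a,h)
round 5: derive cover(i,g) via R2 from cover(i,b), link(b,g)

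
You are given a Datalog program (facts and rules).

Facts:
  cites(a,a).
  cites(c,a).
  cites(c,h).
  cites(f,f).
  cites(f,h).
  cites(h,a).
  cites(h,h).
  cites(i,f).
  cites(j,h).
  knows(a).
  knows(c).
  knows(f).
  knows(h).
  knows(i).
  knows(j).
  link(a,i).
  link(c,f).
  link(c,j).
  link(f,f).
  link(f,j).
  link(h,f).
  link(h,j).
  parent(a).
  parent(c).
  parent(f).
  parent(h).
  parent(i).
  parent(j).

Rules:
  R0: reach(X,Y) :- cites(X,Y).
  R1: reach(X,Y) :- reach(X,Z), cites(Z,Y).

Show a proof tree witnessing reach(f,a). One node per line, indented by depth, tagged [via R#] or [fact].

round 1: derive reach(a,a) via R0 from cites(a,a)
round 1: derive reach(c,a) via R0 from cites(c,a)
round 1: derive reach(c,h) via R0 from cites(c,h)
round 1: derive reach(f,f) via R0 from cites(f,f)
round 1: derive reach(f,h) via R0 from cites(f,h)
round 1: derive reach(h,a) via R0 from cites(h,a)
round 1: derive reach(h,h) via R0 from cites(h,h)
round 1: derive reach(i,f) via R0 from cites(i,f)
round 1: derive reach(j,h) via R0 from cites(j,h)
round 2: derive reach(f,a) via R1 from reach(f,h), cites(h,a)
round 2: derive reach(i,h) via R1 from reach(i,f), cites(f,h)
round 2: derive reach(j,a) via R1 from reach(j,h), cites(h,a)
round 3: derive reach(i,a) via R1 from reach(i,h), cites(h,a)

reach(f,a)  [via R1]
  reach(f,h)  [via R0]
    cites(f,h)  [fact]
  cites(h,a)  [fact]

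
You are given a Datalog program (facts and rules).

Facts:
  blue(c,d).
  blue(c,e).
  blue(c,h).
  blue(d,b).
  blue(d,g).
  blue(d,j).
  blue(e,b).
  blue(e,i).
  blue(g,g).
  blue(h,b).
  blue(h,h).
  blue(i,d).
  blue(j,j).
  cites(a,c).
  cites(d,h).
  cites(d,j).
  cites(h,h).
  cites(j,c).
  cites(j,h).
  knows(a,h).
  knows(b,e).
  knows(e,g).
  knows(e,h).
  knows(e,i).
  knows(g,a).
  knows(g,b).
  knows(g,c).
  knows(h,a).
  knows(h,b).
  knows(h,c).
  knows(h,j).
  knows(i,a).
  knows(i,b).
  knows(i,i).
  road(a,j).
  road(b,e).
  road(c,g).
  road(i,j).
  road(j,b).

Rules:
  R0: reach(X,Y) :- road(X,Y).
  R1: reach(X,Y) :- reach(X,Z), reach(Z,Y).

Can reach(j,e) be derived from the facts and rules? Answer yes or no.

round 1: derive reach(a,j) via R0 from road(a,j)
round 1: derive reach(b,e) via R0 from road(b,e)
round 1: derive reach(c,g) via R0 from road(c,g)
round 1: derive reach(i,j) via R0 from road(i,j)
round 1: derive reach(j,b) via R0 from road(j,b)
round 2: derive reach(a,b) via R1 from reach(a,j), reach(j,b)
round 2: derive reach(i,b) via R1 from reach(i,j), reach(j,b)
round 2: derive reach(j,e) via R1 from reach(j,b), reach(b,e)
round 3: derive reach(a,e) via R1 from reach(a,b), reach(b,e)
round 3: derive reach(i,e) via R1 from reach(i,b), reach(b,e)

yes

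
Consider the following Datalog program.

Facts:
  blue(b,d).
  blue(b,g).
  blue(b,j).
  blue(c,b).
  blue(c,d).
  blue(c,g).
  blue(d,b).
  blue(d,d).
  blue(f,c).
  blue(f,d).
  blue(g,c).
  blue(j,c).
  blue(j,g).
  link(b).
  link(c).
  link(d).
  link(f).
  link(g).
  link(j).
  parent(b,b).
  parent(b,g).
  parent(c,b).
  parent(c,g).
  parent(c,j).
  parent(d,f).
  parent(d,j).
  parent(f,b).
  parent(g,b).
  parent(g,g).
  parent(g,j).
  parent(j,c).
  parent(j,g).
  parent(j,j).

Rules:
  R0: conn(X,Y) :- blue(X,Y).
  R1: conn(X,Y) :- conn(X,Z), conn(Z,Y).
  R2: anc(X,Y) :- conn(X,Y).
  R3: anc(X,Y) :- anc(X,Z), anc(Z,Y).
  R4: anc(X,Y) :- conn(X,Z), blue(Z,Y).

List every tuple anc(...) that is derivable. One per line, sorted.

round 1: derive conn(b,d) via R0 from blue(b,d)
round 1: derive conn(b,g) via R0 from blue(b,g)
round 1: derive conn(b,j) via R0 from blue(b,j)
round 1: derive conn(c,b) via R0 from blue(c,b)
round 1: derive conn(c,d) via R0 from blue(c,d)
round 1: derive conn(c,g) via R0 from blue(c,g)
round 1: derive conn(d,b) via R0 from blue(d,b)
round 1: derive conn(d,d) via R0 from blue(d,d)
round 1: derive conn(f,c) via R0 from blue(f,c)
round 1: derive conn(f,d) via R0 from blue(f,d)
round 1: derive conn(g,c) via R0 from blue(g,c)
round 1: derive conn(j,c) via R0 from blue(j,c)
round 1: derive conn(j,g) via R0 from blue(j,g)
round 2: derive conn(b,b) via R1 from conn(b,d), conn(d,b)
round 2: derive conn(b,c) via R1 from conn(b,g), conn(g,c)
round 2: derive conn(c,c) via R1 from conn(c,g), conn(g,c)
round 2: derive conn(c,j) via R1 from conn(c,b), conn(b,j)
round 2: derive conn(d,g) via R1 from conn(d,b), conn(b,g)
round 2: derive conn(d,j) via R1 from conn(d,b), conn(b,j)
round 2: derive conn(f,b) via R1 from conn(f,c), conn(c,b)
round 2: derive conn(f,g) via R1 from conn(f,c), conn(c,g)
round 2: derive conn(g,b) via R1 from conn(g,c), conn(c,b)
round 2: derive conn(g,d) via R1 from conn(g,c), conn(c,d)
round 2: derive conn(g,g) via R1 from conn(g,c), conn(c,g)
round 2: derive conn(j,b) via R1 from conn(j,c), conn(c,b)
round 2: derive conn(j,d) via R1 from conn(j,c), conn(c,d)
round 2: derive anc(b,d) via R2 from conn(b,d)
round 2: derive anc(b,g) via R2 from conn(b,g)
round 2: derive anc(b,j) via R2 from conn(b,j)
round 2: derive anc(c,b) via R2 from conn(c,b)
round 2: derive anc(c,d) via R2 from conn(c,d)
round 2: derive anc(c,g) via R2 from conn(c,g)
round 2: derive anc(d,b) via R2 from conn(d,b)
round 2: derive anc(d,d) via R2 from conn(d,d)
round 2: derive anc(f,c) via R2 from conn(f,c)
round 2: derive anc(f,d) via R2 from conn(f,d)
round 2: derive anc(g,c) via R2 from conn(g,c)
round 2: derive anc(j,c) via R2 from conn(j,c)
round 2: derive anc(j,g) via R2 from conn(j,g)
round 2: derive anc(b,b) via R4 from conn(b,d), blue(d,b)
round 2: derive anc(b,c) via R4 from conn(b,g), blue(g,c)
round 2: derive anc(c,c) via R4 from conn(c,g), blue(g,c)
round 2: derive anc(c,j) via R4 from conn(c,b), blue(b,j)
round 2: derive anc(d,g) via R4 from conn(d,b), blue(b,g)
round 2: derive anc(d,j) via R4 from conn(d,b), blue(b,j)
round 2: derive anc(f,b) via R4 from conn(f,c), blue(c,b)
round 2: derive anc(f,g) via R4 from conn(f,c), blue(c,g)
round 2: derive anc(g,b) via R4 from conn(g,c), blue(c,b)
round 2: derive anc(g,d) via R4 from conn(g,c), blue(c,d)
round 2: derive anc(g,g) via R4 from conn(g,c), blue(c,g)
round 2: derive anc(j,b) via R4 from conn(j,c), blue(c,b)
round 2: derive anc(j,d) via R4 from conn(j,c), blue(c,d)
round 3: derive conn(d,c) via R1 from conn(d,b), conn(b,c)
round 3: derive conn(f,j) via R1 from conn(f,b), conn(b,j)
round 3: derive conn(g,j) via R1 from conn(g,b), conn(b,j)
round 3: derive conn(j,j) via R1 from conn(j,b), conn(b,j)
round 3: derive anc(d,c) via R3 from anc(d,b), anc(b,c)
round 3: derive anc(f,j) via R3 from anc(f,b), anc(b,j)
round 3: derive anc(g,j) via R3 from anc(g,b), anc(b,j)
round 3: derive anc(j,j) via R3 from anc(j,b), anc(b,j)

anc(b,b)
anc(b,c)
anc(b,d)
anc(b,g)
anc(b,j)
anc(c,b)
anc(c,c)
anc(c,d)
anc(c,g)
anc(c,j)
anc(d,b)
anc(d,c)
anc(d,d)
anc(d,g)
anc(d,j)
anc(f,b)
anc(f,c)
anc(f,d)
anc(f,g)
anc(f,j)
anc(g,b)
anc(g,c)
anc(g,d)
anc(g,g)
anc(g,j)
anc(j,b)
anc(j,c)
anc(j,d)
anc(j,g)
anc(j,j)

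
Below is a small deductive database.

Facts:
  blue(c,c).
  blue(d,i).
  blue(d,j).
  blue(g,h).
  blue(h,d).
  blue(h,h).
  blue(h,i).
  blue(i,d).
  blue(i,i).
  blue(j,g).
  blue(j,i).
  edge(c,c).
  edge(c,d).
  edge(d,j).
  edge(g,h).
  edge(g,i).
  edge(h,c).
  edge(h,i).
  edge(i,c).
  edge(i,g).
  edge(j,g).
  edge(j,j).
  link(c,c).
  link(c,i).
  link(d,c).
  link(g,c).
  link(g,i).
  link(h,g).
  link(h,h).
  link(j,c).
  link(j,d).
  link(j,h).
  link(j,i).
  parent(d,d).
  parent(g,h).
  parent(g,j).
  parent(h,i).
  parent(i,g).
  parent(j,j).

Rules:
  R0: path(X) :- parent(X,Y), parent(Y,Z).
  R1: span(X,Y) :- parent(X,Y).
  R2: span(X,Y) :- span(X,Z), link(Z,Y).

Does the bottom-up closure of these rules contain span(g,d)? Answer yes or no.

round 1: derive span(d,d) via R1 from parent(d,d)
round 1: derive span(g,h) via R1 from parent(g,h)
round 1: derive span(g,j) via R1 from parent(g,j)
round 1: derive span(h,i) via R1 from parent(h,i)
round 1: derive span(i,g) via R1 from parent(i,g)
round 1: derive span(j,j) via R1 from parent(j,j)
round 2: derive span(d,c) via R2 from span(d,d), link(d,c)
round 2: derive span(g,c) via R2 from span(g,j), link(j,c)
round 2: derive span(g,d) via R2 from span(g,j), link(j,d)
round 2: derive span(g,g) via R2 from span(g,h), link(h,g)
round 2: derive span(g,i) via R2 from span(g,j), link(j,i)
round 2: derive span(i,c) via R2 from span(i,g), link(g,c)
round 2: derive span(i,i) via R2 from span(i,g), link(g,i)
round 2: derive span(j,c) via R2 from span(j,j), link(j,c)
round 2: derive span(j,d) via R2 from span(j,j), link(j,d)
round 2: derive span(j,h) via R2 from span(j,j), link(j,h)
round 2: derive span(j,i) via R2 from span(j,j), link(j,i)
round 3: derive span(d,i) via R2 from span(d,c), link(c,i)
round 3: derive span(j,g) via R2 from span(j,h), link(h,g)

yes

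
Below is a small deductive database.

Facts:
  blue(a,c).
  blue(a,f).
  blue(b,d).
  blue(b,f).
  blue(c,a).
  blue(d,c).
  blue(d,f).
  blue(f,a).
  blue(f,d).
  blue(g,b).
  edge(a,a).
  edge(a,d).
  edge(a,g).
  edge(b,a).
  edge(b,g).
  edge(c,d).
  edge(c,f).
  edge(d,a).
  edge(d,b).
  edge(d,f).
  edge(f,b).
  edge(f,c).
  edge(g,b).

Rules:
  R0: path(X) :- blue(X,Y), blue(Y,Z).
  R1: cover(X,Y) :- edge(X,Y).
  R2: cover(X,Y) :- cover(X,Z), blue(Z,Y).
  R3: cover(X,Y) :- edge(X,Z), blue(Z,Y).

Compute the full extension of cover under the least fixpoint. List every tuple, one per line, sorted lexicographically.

cover(a,a)
cover(a,b)
cover(a,c)
cover(a,d)
cover(a,f)
cover(a,g)
cover(b,a)
cover(b,b)
cover(b,c)
cover(b,d)
cover(b,f)
cover(b,g)
cover(c,a)
cover(c,c)
cover(c,d)
cover(c,f)
cover(d,a)
cover(d,b)
cover(d,c)
cover(d,d)
cover(d,f)
cover(f,a)
cover(f,b)
cover(f,c)
cover(f,d)
cover(f,f)
cover(g,a)
cover(g,b)
cover(g,c)
cover(g,d)
cover(g,f)

round 1: derive cover(a,a) via R1 from edge(a,a)
round 1: derive cover(a,d) via R1 from edge(a,d)
round 1: derive cover(a,g) via R1 from edge(a,g)
round 1: derive cover(b,a) via R1 from edge(b,a)
round 1: derive cover(b,g) via R1 from edge(b,g)
round 1: derive cover(c,d) via R1 from edge(c,d)
round 1: derive cover(c,f) via R1 from edge(c,f)
round 1: derive cover(d,a) via R1 from edge(d,a)
round 1: derive cover(d,b) via R1 from edge(d,b)
round 1: derive cover(d,f) via R1 from edge(d,f)
round 1: derive cover(f,b) via R1 from edge(f,b)
round 1: derive cover(f,c) via R1 from edge(f,c)
round 1: derive cover(g,b) via R1 from edge(g,b)
round 1: derive cover(a,b) via R3 from edge(a,g), blue(g,b)
round 1: derive cover(a,c) via R3 from edge(a,a), blue(a,c)
round 1: derive cover(a,f) via R3 from edge(a,a), blue(a,f)
round 1: derive cover(b,b) via R3 from edge(b,g), blue(g,b)
round 1: derive cover(b,c) via R3 from edge(b,a), blue(a,c)
round 1: derive cover(b,f) via R3 from edge(b,a), blue(a,f)
round 1: derive cover(c,a) via R3 from edge(c,f), blue(f,a)
round 1: derive cover(c,c) via R3 from edge(c,d), blue(d,c)
round 1: derive cover(d,c) via R3 from edge(d,a), blue(a,c)
round 1: derive cover(d,d) via R3 from edge(d,b), blue(b,d)
round 1: derive cover(f,a) via R3 from edge(f,c), blue(c,a)
round 1: derive cover(f,d) via R3 from edge(f,b), blue(b,d)
round 1: derive cover(f,f) via R3 from edge(f,b), blue(b,f)
round 1: derive cover(g,d) via R3 from edge(g,b), blue(b,d)
round 1: derive cover(g,f) via R3 from edge(g,b), blue(b,f)
round 2: derive cover(b,d) via R2 from cover(b,b), blue(b,d)
round 2: derive cover(g,a) via R2 from cover(g,f), blue(f,a)
round 2: derive cover(g,c) via R2 from cover(g,d), blue(d,c)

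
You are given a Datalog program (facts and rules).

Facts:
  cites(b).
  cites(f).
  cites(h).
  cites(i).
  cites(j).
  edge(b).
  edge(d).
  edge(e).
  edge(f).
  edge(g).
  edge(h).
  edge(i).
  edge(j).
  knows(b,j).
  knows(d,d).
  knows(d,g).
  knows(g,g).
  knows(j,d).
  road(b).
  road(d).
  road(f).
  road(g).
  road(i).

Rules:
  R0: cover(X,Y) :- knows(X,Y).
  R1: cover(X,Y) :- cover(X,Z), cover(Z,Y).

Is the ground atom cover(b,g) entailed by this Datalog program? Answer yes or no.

round 1: derive cover(b,j) via R0 from knows(b,j)
round 1: derive cover(d,d) via R0 from knows(d,d)
round 1: derive cover(d,g) via R0 from knows(d,g)
round 1: derive cover(g,g) via R0 from knows(g,g)
round 1: derive cover(j,d) via R0 from knows(j,d)
round 2: derive cover(b,d) via R1 from cover(b,j), cover(j,d)
round 2: derive cover(j,g) via R1 from cover(j,d), cover(d,g)
round 3: derive cover(b,g) via R1 from cover(b,d), cover(d,g)

yes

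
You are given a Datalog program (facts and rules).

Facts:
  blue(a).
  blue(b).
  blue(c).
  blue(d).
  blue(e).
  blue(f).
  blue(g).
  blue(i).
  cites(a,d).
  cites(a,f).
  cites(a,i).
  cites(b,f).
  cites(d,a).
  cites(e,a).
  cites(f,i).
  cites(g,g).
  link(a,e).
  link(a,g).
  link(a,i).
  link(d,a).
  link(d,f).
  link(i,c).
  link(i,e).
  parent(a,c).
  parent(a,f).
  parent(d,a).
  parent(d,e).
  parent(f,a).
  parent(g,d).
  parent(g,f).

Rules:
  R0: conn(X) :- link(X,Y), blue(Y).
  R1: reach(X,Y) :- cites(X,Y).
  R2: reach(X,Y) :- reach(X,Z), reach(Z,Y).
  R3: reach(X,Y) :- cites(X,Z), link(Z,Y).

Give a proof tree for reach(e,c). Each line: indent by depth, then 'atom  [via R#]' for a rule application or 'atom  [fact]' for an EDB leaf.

round 1: derive reach(a,d) via R1 from cites(a,d)
round 1: derive reach(a,f) via R1 from cites(a,f)
round 1: derive reach(a,i) via R1 from cites(a,i)
round 1: derive reach(b,f) via R1 from cites(b,f)
round 1: derive reach(d,a) via R1 from cites(d,a)
round 1: derive reach(e,a) via R1 from cites(e,a)
round 1: derive reach(f,i) via R1 from cites(f,i)
round 1: derive reach(g,g) via R1 from cites(g,g)
round 1: derive reach(a,a) via R3 from cites(a,d), link(d,a)
round 1: derive reach(a,c) via R3 from cites(a,i), link(i,c)
round 1: derive reach(a,e) via R3 from cites(a,i), link(i,e)
round 1: derive reach(d,e) via R3 from cites(d,a), link(a,e)
round 1: derive reach(d,g) via R3 from cites(d,a), link(a,g)
round 1: derive reach(d,i) via R3 from cites(d,a), link(a,i)
round 1: derive reach(e,e) via R3 from cites(e,a), link(a,e)
round 1: derive reach(e,g) via R3 from cites(e,a), link(a,g)
round 1: derive reach(e,i) via R3 from cites(e,a), link(a,i)
round 1: derive reach(f,c) via R3 from cites(f,i), link(i,c)
round 1: derive reach(f,e) via R3 from cites(f,i), link(i,e)
round 2: derive reach(a,g) via R2 from reach(a,d), reach(d,g)
round 2: derive reach(b,c) via R2 from reach(b,f), reach(f,c)
round 2: derive reach(b,e) via R2 from reach(b,f), reach(f,e)
round 2: derive reach(b,i) via R2 from reach(b,f), reach(f,i)
round 2: derive reach(d,c) via R2 from reach(d,a), reach(a,c)
round 2: derive reach(d,d) via R2 from reach(d,a), reach(a,d)
round 2: derive reach(d,f) via R2 from reach(d,a), reach(a,f)
round 2: derive reach(e,c) via R2 from reach(e,a), reach(a,c)
round 2: derive reach(e,d) via R2 from reach(e,a), reach(a,d)
round 2: derive reach(e,f) via R2 from reach(e,a), reach(a,f)
round 2: derive reach(f,a) via R2 from reach(f,e), reach(e,a)
round 2: derive reach(f,g) via R2 from reach(f,e), reach(e,g)
round 3: derive reach(b,a) via R2 from reach(b,e), reach(e,a)
round 3: derive reach(b,d) via R2 from reach(b,e), reach(e,d)
round 3: derive reach(b,g) via R2 from reach(b,e), reach(e,g)
round 3: derive reach(f,d) via R2 from reach(f,a), reach(a,d)
round 3: derive reach(f,f) via R2 from reach(f,a), reach(a,f)

reach(e,c)  [via R2]
  reach(e,a)  [via R1]
    cites(e,a)  [fact]
  reach(a,c)  [via R3]
    cites(a,i)  [fact]
    link(i,c)  [fact]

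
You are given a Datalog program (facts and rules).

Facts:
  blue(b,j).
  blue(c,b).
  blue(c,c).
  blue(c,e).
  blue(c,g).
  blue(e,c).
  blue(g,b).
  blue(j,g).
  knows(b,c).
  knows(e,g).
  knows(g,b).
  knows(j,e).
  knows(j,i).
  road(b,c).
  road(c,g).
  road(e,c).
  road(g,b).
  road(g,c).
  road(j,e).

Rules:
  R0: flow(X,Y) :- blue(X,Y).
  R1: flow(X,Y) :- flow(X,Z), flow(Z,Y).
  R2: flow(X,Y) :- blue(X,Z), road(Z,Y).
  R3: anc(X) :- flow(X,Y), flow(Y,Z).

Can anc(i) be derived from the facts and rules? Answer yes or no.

round 1: derive flow(b,j) via R0 from blue(b,j)
round 1: derive flow(c,b) via R0 from blue(c,b)
round 1: derive flow(c,c) via R0 from blue(c,c)
round 1: derive flow(c,e) via R0 from blue(c,e)
round 1: derive flow(c,g) via R0 from blue(c,g)
round 1: derive flow(e,c) via R0 from blue(e,c)
round 1: derive flow(g,b) via R0 from blue(g,b)
round 1: derive flow(j,g) via R0 from blue(j,g)
round 1: derive flow(b,e) via R2 from blue(b,j), road(j,e)
round 1: derive flow(e,g) via R2 from blue(e,c), road(c,g)
round 1: derive flow(g,c) via R2 from blue(g,b), road(b,c)
round 1: derive flow(j,b) via R2 from blue(j,g), road(g,b)
round 1: derive flow(j,c) via R2 from blue(j,g), road(g,c)
round 2: derive flow(b,b) via R1 from flow(b,j), flow(j,b)
round 2: derive flow(b,c) via R1 from flow(b,e), flow(e,c)
round 2: derive flow(b,g) via R1 from flow(b,e), flow(e,g)
round 2: derive flow(c,j) via R1 from flow(c,b), flow(b,j)
round 2: derive flow(e,b) via R1 from flow(e,c), flow(c,b)
round 2: derive flow(e,e) via R1 from flow(e,c), flow(c,e)
round 2: derive flow(g,e) via R1 from flow(g,b), flow(b,e)
round 2: derive flow(g,g) via R1 from flow(g,c), flow(c,g)
round 2: derive flow(g,j) via R1 from flow(g,b), flow(b,j)
round 2: derive flow(j,e) via R1 from flow(j,b), flow(b,e)
round 2: derive flow(j,j) via R1 from flow(j,b), flow(b,j)
round 2: derive anc(b) via R3 from flow(b,e), flow(e,c)
round 2: derive anc(c) via R3 from flow(c,b), flow(b,e)
round 2: derive anc(e) via R3 from flow(e,c), flow(c,b)
round 2: derive anc(g) via R3 from flow(g,b), flow(b,e)
round 2: derive anc(j) via R3 from flow(j,b), flow(b,e)
round 3: derive flow(e,j) via R1 from flow(e,b), flow(b,j)

no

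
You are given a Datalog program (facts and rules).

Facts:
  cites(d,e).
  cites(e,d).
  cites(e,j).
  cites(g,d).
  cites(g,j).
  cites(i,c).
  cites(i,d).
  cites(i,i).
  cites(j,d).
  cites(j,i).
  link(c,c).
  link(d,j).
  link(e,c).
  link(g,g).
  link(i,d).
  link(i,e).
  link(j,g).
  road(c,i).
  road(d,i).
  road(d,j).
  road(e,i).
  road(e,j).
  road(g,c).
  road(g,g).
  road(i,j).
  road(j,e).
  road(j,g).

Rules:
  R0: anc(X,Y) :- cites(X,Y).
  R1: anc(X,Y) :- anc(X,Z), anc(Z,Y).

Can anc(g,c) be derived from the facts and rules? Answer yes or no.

round 1: derive anc(d,e) via R0 from cites(d,e)
round 1: derive anc(e,d) via R0 from cites(e,d)
round 1: derive anc(e,j) via R0 from cites(e,j)
round 1: derive anc(g,d) via R0 from cites(g,d)
round 1: derive anc(g,j) via R0 from cites(g,j)
round 1: derive anc(i,c) via R0 from cites(i,c)
round 1: derive anc(i,d) via R0 from cites(i,d)
round 1: derive anc(i,i) via R0 from cites(i,i)
round 1: derive anc(j,d) via R0 from cites(j,d)
round 1: derive anc(j,i) via R0 from cites(j,i)
round 2: derive anc(d,d) via R1 from anc(d,e), anc(e,d)
round 2: derive anc(d,j) via R1 from anc(d,e), anc(e,j)
round 2: derive anc(e,e) via R1 from anc(e,d), anc(d,e)
round 2: derive anc(e,i) via R1 from anc(e,j), anc(j,i)
round 2: derive anc(g,e) via R1 from anc(g,d), anc(d,e)
round 2: derive anc(g,i) via R1 from anc(g,j), anc(j,i)
round 2: derive anc(i,e) via R1 from anc(i,d), anc(d,e)
round 2: derive anc(j,c) via R1 from anc(j,i), anc(i,c)
round 2: derive anc(j,e) via R1 from anc(j,d), anc(d,e)
round 3: derive anc(d,c) via R1 from anc(d,j), anc(j,c)
round 3: derive anc(d,i) via R1 from anc(d,e), anc(e,i)
round 3: derive anc(e,c) via R1 from anc(e,i), anc(i,c)
round 3: derive anc(g,c) via R1 from anc(g,i), anc(i,c)
round 3: derive anc(i,j) via R1 from anc(i,d), anc(d,j)
round 3: derive anc(j,j) via R1 from anc(j,d), anc(d,j)

yes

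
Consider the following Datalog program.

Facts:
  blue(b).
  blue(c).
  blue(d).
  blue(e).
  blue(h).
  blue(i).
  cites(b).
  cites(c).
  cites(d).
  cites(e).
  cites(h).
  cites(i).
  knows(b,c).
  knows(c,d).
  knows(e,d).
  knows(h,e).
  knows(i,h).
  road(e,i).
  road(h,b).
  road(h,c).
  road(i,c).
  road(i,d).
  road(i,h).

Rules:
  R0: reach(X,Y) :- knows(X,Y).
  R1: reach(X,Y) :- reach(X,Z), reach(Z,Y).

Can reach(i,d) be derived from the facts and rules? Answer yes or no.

round 1: derive reach(b,c) via R0 from knows(b,c)
round 1: derive reach(c,d) via R0 from knows(c,d)
round 1: derive reach(e,d) via R0 from knows(e,d)
round 1: derive reach(h,e) via R0 from knows(h,e)
round 1: derive reach(i,h) via R0 from knows(i,h)
round 2: derive reach(b,d) via R1 from reach(b,c), reach(c,d)
round 2: derive reach(h,d) via R1 from reach(h,e), reach(e,d)
round 2: derive reach(i,e) via R1 from reach(i,h), reach(h,e)
round 3: derive reach(i,d) via R1 from reach(i,e), reach(e,d)

yes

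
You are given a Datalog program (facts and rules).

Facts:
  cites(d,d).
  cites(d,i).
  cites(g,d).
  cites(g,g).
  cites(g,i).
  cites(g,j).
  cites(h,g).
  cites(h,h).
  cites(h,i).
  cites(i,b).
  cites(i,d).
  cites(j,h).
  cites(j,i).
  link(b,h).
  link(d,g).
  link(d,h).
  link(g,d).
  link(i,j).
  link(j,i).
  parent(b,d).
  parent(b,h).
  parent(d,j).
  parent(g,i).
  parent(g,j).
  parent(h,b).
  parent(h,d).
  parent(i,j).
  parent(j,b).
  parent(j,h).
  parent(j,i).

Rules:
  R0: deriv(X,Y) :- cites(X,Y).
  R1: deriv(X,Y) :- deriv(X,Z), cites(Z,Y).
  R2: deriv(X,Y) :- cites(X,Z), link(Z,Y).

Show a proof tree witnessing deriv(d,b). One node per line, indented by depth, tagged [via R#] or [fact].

round 1: derive deriv(d,d) via R0 from cites(d,d)
round 1: derive deriv(d,i) via R0 from cites(d,i)
round 1: derive deriv(g,d) via R0 from cites(g,d)
round 1: derive deriv(g,g) via R0 from cites(g,g)
round 1: derive deriv(g,i) via R0 from cites(g,i)
round 1: derive deriv(g,j) via R0 from cites(g,j)
round 1: derive deriv(h,g) via R0 from cites(h,g)
round 1: derive deriv(h,h) via R0 from cites(h,h)
round 1: derive deriv(h,i) via R0 from cites(h,i)
round 1: derive deriv(i,b) via R0 from cites(i,b)
round 1: derive deriv(i,d) via R0 from cites(i,d)
round 1: derive deriv(j,h) via R0 from cites(j,h)
round 1: derive deriv(j,i) via R0 from cites(j,i)
round 1: derive deriv(d,g) via R2 from cites(d,d), link(d,g)
round 1: derive deriv(d,h) via R2 from cites(d,d), link(d,h)
round 1: derive deriv(d,j) via R2 from cites(d,i), link(i,j)
round 1: derive deriv(g,h) via R2 from cites(g,d), link(d,h)
round 1: derive deriv(h,d) via R2 from cites(h,g), link(g,d)
round 1: derive deriv(h,j) via R2 from cites(h,i), link(i,j)
round 1: derive deriv(i,g) via R2 from cites(i,d), link(d,g)
round 1: derive deriv(i,h) via R2 from cites(i,b), link(b,h)
round 1: derive deriv(j,j) via R2 from cites(j,i), link(i,j)
round 2: derive deriv(d,b) via R1 from deriv(d,i), cites(i,b)
round 2: derive deriv(g,b) via R1 from deriv(g,i), cites(i,b)
round 2: derive deriv(h,b) via R1 from deriv(h,i), cites(i,b)
round 2: derive deriv(i,i) via R1 from deriv(i,d), cites(d,i)
round 2: derive deriv(i,j) via R1 from deriv(i,g), cites(g,j)
round 2: derive deriv(j,b) via R1 from deriv(j,i), cites(i,b)
round 2: derive deriv(j,d) via R1 from deriv(j,i), cites(i,d)
round 2: derive deriv(j,g) via R1 from deriv(j,h), cites(h,g)

deriv(d,b)  [via R1]
  deriv(d,i)  [via R0]
    cites(d,i)  [fact]
  cites(i,b)  [fact]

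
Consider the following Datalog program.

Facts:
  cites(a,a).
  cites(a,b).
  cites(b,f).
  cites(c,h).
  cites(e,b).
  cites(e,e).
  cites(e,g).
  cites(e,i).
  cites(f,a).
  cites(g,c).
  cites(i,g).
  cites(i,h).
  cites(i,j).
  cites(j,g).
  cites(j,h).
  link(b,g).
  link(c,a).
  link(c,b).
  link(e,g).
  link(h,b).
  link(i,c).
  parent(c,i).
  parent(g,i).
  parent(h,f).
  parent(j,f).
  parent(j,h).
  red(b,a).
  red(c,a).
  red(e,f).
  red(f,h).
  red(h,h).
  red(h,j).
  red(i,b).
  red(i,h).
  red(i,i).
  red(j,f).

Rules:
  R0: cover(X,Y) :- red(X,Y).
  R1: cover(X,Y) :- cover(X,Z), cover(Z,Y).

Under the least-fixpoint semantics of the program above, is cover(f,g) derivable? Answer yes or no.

no

round 1: derive cover(b,a) via R0 from red(b,a)
round 1: derive cover(c,a) via R0 from red(c,a)
round 1: derive cover(e,f) via R0 from red(e,f)
round 1: derive cover(f,h) via R0 from red(f,h)
round 1: derive cover(h,h) via R0 from red(h,h)
round 1: derive cover(h,j) via R0 from red(h,j)
round 1: derive cover(i,b) via R0 from red(i,b)
round 1: derive cover(i,h) via R0 from red(i,h)
round 1: derive cover(i,i) via R0 from red(i,i)
round 1: derive cover(j,f) via R0 from red(j,f)
round 2: derive cover(e,h) via R1 from cover(e,f), cover(f,h)
round 2: derive cover(f,j) via R1 from cover(f,h), cover(h,j)
round 2: derive cover(h,f) via R1 from cover(h,j), cover(j,f)
round 2: derive cover(i,a) via R1 from cover(i,b), cover(b,a)
round 2: derive cover(i,j) via R1 from cover(i,h), cover(h,j)
round 2: derive cover(j,h) via R1 from cover(j,f), cover(f,h)
round 3: derive cover(e,j) via R1 from cover(e,f), cover(f,j)
round 3: derive cover(f,f) via R1 from cover(f,h), cover(h,f)
round 3: derive cover(i,f) via R1 from cover(i,h), cover(h,f)
round 3: derive cover(j,j) via R1 from cover(j,f), cover(f,j)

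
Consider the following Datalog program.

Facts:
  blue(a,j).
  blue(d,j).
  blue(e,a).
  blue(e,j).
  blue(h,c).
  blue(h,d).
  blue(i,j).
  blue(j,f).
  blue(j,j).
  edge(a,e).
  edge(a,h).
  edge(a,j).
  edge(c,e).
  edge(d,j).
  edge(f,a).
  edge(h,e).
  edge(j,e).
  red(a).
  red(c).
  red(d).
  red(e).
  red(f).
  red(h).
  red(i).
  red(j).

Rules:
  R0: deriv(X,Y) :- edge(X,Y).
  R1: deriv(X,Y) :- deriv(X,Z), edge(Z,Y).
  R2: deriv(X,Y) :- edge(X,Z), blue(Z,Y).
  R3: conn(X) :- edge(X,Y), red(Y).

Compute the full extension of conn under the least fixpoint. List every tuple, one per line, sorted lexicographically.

conn(a)
conn(c)
conn(d)
conn(f)
conn(h)
conn(j)

round 1: derive conn(a) via R3 from edge(a,e), red(e)
round 1: derive conn(c) via R3 from edge(c,e), red(e)
round 1: derive conn(d) via R3 from edge(d,j), red(j)
round 1: derive conn(f) via R3 from edge(f,a), red(a)
round 1: derive conn(h) via R3 from edge(h,e), red(e)
round 1: derive conn(j) via R3 from edge(j,e), red(e)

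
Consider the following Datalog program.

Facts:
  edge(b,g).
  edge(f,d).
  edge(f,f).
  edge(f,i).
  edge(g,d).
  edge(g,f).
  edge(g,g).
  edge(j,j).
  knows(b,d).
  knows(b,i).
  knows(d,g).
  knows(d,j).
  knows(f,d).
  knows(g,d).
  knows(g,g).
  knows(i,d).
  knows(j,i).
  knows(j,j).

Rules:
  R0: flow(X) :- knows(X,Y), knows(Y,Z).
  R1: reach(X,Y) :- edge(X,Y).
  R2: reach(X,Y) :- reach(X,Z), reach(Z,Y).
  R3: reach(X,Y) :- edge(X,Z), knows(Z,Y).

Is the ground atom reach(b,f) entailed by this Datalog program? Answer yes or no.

round 1: derive reach(b,g) via R1 from edge(b,g)
round 1: derive reach(f,d) via R1 from edge(f,d)
round 1: derive reach(f,f) via R1 from edge(f,f)
round 1: derive reach(f,i) via R1 from edge(f,i)
round 1: derive reach(g,d) via R1 from edge(g,d)
round 1: derive reach(g,f) via R1 from edge(g,f)
round 1: derive reach(g,g) via R1 from edge(g,g)
round 1: derive reach(j,j) via R1 from edge(j,j)
round 1: derive reach(b,d) via R3 from edge(b,g), knows(g,d)
round 1: derive reach(f,g) via R3 from edge(f,d), knows(d,g)
round 1: derive reach(f,j) via R3 from edge(f,d), knows(d,j)
round 1: derive reach(g,j) via R3 from edge(g,d), knows(d,j)
round 1: derive reach(j,i) via R3 from edge(j,j), knows(j,i)
round 2: derive reach(b,f) via R2 from reach(b,g), reach(g,f)
round 2: derive reach(b,j) via R2 from reach(b,g), reach(g,j)
round 2: derive reach(g,i) via R2 from reach(g,f), reach(f,i)
round 3: derive reach(b,i) via R2 from reach(b,f), reach(f,i)

yes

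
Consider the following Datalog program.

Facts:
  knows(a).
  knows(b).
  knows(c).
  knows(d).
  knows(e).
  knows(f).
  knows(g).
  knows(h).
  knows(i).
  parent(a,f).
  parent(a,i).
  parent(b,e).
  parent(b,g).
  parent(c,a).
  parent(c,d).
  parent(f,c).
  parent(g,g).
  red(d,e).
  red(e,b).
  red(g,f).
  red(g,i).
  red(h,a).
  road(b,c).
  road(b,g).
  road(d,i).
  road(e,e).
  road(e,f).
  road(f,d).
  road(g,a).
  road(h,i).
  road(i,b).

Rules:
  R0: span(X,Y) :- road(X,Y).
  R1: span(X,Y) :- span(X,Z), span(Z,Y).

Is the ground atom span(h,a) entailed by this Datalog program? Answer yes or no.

yes

round 1: derive span(b,c) via R0 from road(b,c)
round 1: derive span(b,g) via R0 from road(b,g)
round 1: derive span(d,i) via R0 from road(d,i)
round 1: derive span(e,e) via R0 from road(e,e)
round 1: derive span(e,f) via R0 from road(e,f)
round 1: derive span(f,d) via R0 from road(f,d)
round 1: derive span(g,a) via R0 from road(g,a)
round 1: derive span(h,i) via R0 from road(h,i)
round 1: derive span(i,b) via R0 from road(i,b)
round 2: derive span(b,a) via R1 from span(b,g), span(g,a)
round 2: derive span(d,b) via R1 from span(d,i), span(i,b)
round 2: derive span(e,d) via R1 from span(e,f), span(f,d)
round 2: derive span(f,i) via R1 from span(f,d), span(d,i)
round 2: derive span(h,b) via R1 from span(h,i), span(i,b)
round 2: derive span(i,c) via R1 from span(i,b), span(b,c)
round 2: derive span(i,g) via R1 from span(i,b), span(b,g)
round 3: derive span(d,a) via R1 from span(d,b), span(b,a)
round 3: derive span(d,c) via R1 from span(d,b), span(b,c)
round 3: derive span(d,g) via R1 from span(d,b), span(b,g)
round 3: derive span(e,b) via R1 from span(e,d), span(d,b)
round 3: derive span(e,i) via R1 from span(e,d), span(d,i)
round 3: derive span(f,b) via R1 from span(f,d), span(d,b)
round 3: derive span(f,c) via R1 from span(f,i), span(i,c)
round 3: derive span(f,g) via R1 from span(f,i), span(i,g)
round 3: derive span(h,a) via R1 from span(h,b), span(b,a)
round 3: derive span(h,c) via R1 from span(h,b), span(b,c)
round 3: derive span(h,g) via R1 from span(h,b), span(b,g)
round 3: derive span(i,a) via R1 from span(i,b), span(b,a)
round 4: derive span(e,a) via R1 from span(e,b), span(b,a)
round 4: derive span(e,c) via R1 from span(e,b), span(b,c)
round 4: derive span(e,g) via R1 from span(e,b), span(b,g)
round 4: derive span(f,a) via R1 from span(f,b), span(b,a)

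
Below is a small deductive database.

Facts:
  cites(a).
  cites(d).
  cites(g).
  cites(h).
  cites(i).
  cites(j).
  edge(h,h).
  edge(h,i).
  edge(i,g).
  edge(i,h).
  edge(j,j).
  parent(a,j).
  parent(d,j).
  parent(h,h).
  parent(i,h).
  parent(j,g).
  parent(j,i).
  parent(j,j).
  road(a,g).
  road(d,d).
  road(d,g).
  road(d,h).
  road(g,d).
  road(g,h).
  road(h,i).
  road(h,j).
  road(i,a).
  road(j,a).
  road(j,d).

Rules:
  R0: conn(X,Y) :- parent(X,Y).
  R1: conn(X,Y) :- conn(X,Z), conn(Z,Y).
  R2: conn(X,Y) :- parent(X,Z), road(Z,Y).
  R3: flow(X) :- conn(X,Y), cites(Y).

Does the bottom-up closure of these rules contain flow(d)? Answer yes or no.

round 1: derive conn(a,j) via R0 from parent(a,j)
round 1: derive conn(d,j) via R0 from parent(d,j)
round 1: derive conn(h,h) via R0 from parent(h,h)
round 1: derive conn(i,h) via R0 from parent(i,h)
round 1: derive conn(j,g) via R0 from parent(j,g)
round 1: derive conn(j,i) via R0 from parent(j,i)
round 1: derive conn(j,j) via R0 from parent(j,j)
round 1: derive conn(a,a) via R2 from parent(a,j), road(j,a)
round 1: derive conn(a,d) via R2 from parent(a,j), road(j,d)
round 1: derive conn(d,a) via R2 from parent(d,j), road(j,a)
round 1: derive conn(d,d) via R2 from parent(d,j), road(j,d)
round 1: derive conn(h,i) via R2 from parent(h,h), road(h,i)
round 1: derive conn(h,j) via R2 from parent(h,h), road(h,j)
round 1: derive conn(i,i) via R2 from parent(i,h), road(h,i)
round 1: derive conn(i,j) via R2 from parent(i,h), road(h,j)
round 1: derive conn(j,a) via R2 from parent(j,i), road(i,a)
round 1: derive conn(j,d) via R2 from parent(j,g), road(g,d)
round 1: derive conn(j,h) via R2 from parent(j,g), road(g,h)
round 2: derive conn(a,g) via R1 from conn(a,j), conn(j,g)
round 2: derive conn(a,h) via R1 from conn(a,j), conn(j,h)
round 2: derive conn(a,i) via R1 from conn(a,j), conn(j,i)
round 2: derive conn(d,g) via R1 from conn(d,j), conn(j,g)
round 2: derive conn(d,h) via R1 from conn(d,j), conn(j,h)
round 2: derive conn(d,i) via R1 from conn(d,j), conn(j,i)
round 2: derive conn(h,a) via R1 from conn(h,j), conn(j,a)
round 2: derive conn(h,d) via R1 from conn(h,j), conn(j,d)
round 2: derive conn(h,g) via R1 from conn(h,j), conn(j,g)
round 2: derive conn(i,a) via R1 from conn(i,j), conn(j,a)
round 2: derive conn(i,d) via R1 from conn(i,j), conn(j,d)
round 2: derive conn(i,g) via R1 from conn(i,j), conn(j,g)
round 2: derive flow(a) via R3 from conn(a,a), cites(a)
round 2: derive flow(d) via R3 from conn(d,a), cites(a)
round 2: derive flow(h) via R3 from conn(h,h), cites(h)
round 2: derive flow(i) via R3 from conn(i,h), cites(h)
round 2: derive flow(j) via R3 from conn(j,a), cites(a)

yes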